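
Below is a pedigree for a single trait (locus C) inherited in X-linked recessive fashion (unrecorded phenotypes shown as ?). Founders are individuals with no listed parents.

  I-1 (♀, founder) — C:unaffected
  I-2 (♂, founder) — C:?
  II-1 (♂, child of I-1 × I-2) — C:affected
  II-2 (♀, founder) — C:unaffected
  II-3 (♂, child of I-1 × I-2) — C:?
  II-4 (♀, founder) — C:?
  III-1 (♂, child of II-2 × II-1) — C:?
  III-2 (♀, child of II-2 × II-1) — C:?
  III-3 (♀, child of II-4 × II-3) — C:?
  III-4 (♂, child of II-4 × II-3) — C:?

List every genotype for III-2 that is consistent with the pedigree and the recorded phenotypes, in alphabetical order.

III-2 ∈ {X^CX^c, X^cX^c}

C/I-1 un ·: X^CX^c
C/I-2 ? ·: X^CY|X^cY
C/II-1 aff I-1×I-2: X^cY
C/II-2 un ·: X^CX^C|X^CX^c
C/II-3 ? I-1×I-2: X^CY|X^cY
C/II-4 ? ·: X^CX^C|X^CX^c|X^cX^c
C/III-1 ? II-2×II-1: X^CY|X^cY
C/III-2 ? II-2×II-1: X^CX^c|X^cX^c
C/III-3 ? II-4×II-3: X^CX^C|X^CX^c|X^cX^c
C/III-4 ? II-4×II-3: X^CY|X^cY
⇒ C over [I-1,I-2,II-1,II-2,II-3,II-4,III-1,III-2,III-3,III-4]: 120 consistent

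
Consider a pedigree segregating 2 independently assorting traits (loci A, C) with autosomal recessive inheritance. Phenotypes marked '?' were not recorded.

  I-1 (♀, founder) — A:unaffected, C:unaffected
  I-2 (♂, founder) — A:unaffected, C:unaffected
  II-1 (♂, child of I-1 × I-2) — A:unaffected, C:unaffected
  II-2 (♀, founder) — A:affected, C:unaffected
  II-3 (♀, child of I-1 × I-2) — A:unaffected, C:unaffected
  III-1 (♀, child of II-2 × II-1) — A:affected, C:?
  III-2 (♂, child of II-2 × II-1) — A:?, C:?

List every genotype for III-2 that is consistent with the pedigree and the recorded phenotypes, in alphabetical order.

A/I-1 un ·: AA|Aa
A/I-2 un ·: AA|Aa
A/II-1 un I-1×I-2: Aa
A/II-2 aff ·: aa
A/II-3 un I-1×I-2: AA|Aa
A/III-1 aff II-2×II-1: aa
A/III-2 ? II-2×II-1: Aa|aa
⇒ A over [I-1,I-2,II-1,II-2,II-3,III-1,III-2]: 12 consistent
C/I-1 un ·: CC|Cc
C/I-2 un ·: CC|Cc
C/II-1 un I-1×I-2: CC|Cc
C/II-2 un ·: CC|Cc
C/II-3 un I-1×I-2: CC|Cc
C/III-1 ? II-2×II-1: CC|Cc|cc
C/III-2 ? II-2×II-1: CC|Cc|cc
⇒ C over [I-1,I-2,II-1,II-2,II-3,III-1,III-2]: 113 consistent

III-2 ∈ {Aa CC, Aa Cc, Aa cc, aa CC, aa Cc, aa cc}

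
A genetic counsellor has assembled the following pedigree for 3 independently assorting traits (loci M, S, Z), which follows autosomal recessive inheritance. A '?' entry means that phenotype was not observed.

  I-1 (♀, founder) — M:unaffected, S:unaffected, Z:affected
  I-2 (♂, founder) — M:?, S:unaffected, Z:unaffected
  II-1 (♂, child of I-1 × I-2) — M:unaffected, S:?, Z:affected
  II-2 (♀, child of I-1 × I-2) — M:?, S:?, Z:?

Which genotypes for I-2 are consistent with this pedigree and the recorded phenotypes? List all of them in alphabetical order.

M/I-1 un ·: MM|Mm
M/I-2 ? ·: MM|Mm|mm
M/II-1 un I-1×I-2: MM|Mm
M/II-2 ? I-1×I-2: MM|Mm|mm
⇒ M over [I-1,I-2,II-1,II-2]: 18 consistent
S/I-1 un ·: SS|Ss
S/I-2 un ·: SS|Ss
S/II-1 ? I-1×I-2: SS|Ss|ss
S/II-2 ? I-1×I-2: SS|Ss|ss
⇒ S over [I-1,I-2,II-1,II-2]: 18 consistent
Z/I-1 aff ·: zz
Z/I-2 un ·: Zz
Z/II-1 aff I-1×I-2: zz
Z/II-2 ? I-1×I-2: Zz|zz
⇒ Z over [I-1,I-2,II-1,II-2]: 2 consistent

I-2 ∈ {MM SS Zz, MM Ss Zz, Mm SS Zz, Mm Ss Zz, mm SS Zz, mm Ss Zz}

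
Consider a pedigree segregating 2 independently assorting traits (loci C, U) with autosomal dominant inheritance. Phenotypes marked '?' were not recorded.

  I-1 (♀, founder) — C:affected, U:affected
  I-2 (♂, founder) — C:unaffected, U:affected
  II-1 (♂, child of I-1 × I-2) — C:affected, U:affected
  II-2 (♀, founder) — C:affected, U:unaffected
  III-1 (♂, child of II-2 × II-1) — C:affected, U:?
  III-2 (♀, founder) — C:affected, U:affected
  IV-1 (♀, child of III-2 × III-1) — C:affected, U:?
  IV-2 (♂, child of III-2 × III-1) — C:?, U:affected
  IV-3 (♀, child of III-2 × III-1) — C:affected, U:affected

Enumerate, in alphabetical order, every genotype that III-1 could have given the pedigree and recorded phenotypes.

III-1 ∈ {CC Uu, CC uu, Cc Uu, Cc uu}

C/I-1 aff ·: Cc|CC
C/I-2 un ·: cc
C/II-1 aff I-1×I-2: Cc
C/II-2 aff ·: Cc|CC
C/III-1 aff II-2×II-1: Cc|CC
C/III-2 aff ·: Cc|CC
C/IV-1 aff III-2×III-1: Cc|CC
C/IV-2 ? III-2×III-1: cc|Cc|CC
C/IV-3 aff III-2×III-1: Cc|CC
⇒ C over [I-1,I-2,II-1,II-2,III-1,III-2,IV-1,IV-2,IV-3]: 116 consistent
U/I-1 aff ·: Uu|UU
U/I-2 aff ·: Uu|UU
U/II-1 aff I-1×I-2: Uu|UU
U/II-2 un ·: uu
U/III-1 ? II-2×II-1: uu|Uu
U/III-2 aff ·: Uu|UU
U/IV-1 ? III-2×III-1: uu|Uu|UU
U/IV-2 aff III-2×III-1: Uu|UU
U/IV-3 aff III-2×III-1: Uu|UU
⇒ U over [I-1,I-2,II-1,II-2,III-1,III-2,IV-1,IV-2,IV-3]: 149 consistent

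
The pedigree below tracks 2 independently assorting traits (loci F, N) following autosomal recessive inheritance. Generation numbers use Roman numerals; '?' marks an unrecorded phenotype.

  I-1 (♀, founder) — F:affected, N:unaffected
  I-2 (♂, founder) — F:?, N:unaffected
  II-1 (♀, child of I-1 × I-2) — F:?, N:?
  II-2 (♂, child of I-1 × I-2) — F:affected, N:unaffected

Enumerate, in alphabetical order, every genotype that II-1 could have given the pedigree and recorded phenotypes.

II-1 ∈ {Ff NN, Ff Nn, Ff nn, ff NN, ff Nn, ff nn}

F/I-1 aff ·: ff
F/I-2 ? ·: Ff|ff
F/II-1 ? I-1×I-2: Ff|ff
F/II-2 aff I-1×I-2: ff
⇒ F over [I-1,I-2,II-1,II-2]: 3 consistent
N/I-1 un ·: NN|Nn
N/I-2 un ·: NN|Nn
N/II-1 ? I-1×I-2: NN|Nn|nn
N/II-2 un I-1×I-2: NN|Nn
⇒ N over [I-1,I-2,II-1,II-2]: 15 consistent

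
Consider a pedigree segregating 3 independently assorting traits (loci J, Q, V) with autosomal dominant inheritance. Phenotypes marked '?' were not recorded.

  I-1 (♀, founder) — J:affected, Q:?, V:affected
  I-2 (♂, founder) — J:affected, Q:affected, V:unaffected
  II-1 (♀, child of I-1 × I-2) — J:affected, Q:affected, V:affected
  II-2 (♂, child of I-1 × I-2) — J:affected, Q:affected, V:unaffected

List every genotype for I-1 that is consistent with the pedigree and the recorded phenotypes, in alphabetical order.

J/I-1 aff ·: Jj|JJ
J/I-2 aff ·: Jj|JJ
J/II-1 aff I-1×I-2: Jj|JJ
J/II-2 aff I-1×I-2: Jj|JJ
⇒ J over [I-1,I-2,II-1,II-2]: 13 consistent
Q/I-1 ? ·: qq|Qq|QQ
Q/I-2 aff ·: Qq|QQ
Q/II-1 aff I-1×I-2: Qq|QQ
Q/II-2 aff I-1×I-2: Qq|QQ
⇒ Q over [I-1,I-2,II-1,II-2]: 15 consistent
V/I-1 aff ·: Vv
V/I-2 un ·: vv
V/II-1 aff I-1×I-2: Vv
V/II-2 un I-1×I-2: vv
⇒ V over [I-1,I-2,II-1,II-2]: 1 consistent

I-1 ∈ {JJ QQ Vv, JJ Qq Vv, JJ qq Vv, Jj QQ Vv, Jj Qq Vv, Jj qq Vv}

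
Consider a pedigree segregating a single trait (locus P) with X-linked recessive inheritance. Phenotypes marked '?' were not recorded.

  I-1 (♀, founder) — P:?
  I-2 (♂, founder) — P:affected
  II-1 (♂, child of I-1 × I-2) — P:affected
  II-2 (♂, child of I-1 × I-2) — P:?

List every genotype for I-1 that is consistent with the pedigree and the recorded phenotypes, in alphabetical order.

I-1 ∈ {X^PX^p, X^pX^p}

P/I-1 ? ·: X^PX^p|X^pX^p
P/I-2 aff ·: X^pY
P/II-1 aff I-1×I-2: X^pY
P/II-2 ? I-1×I-2: X^PY|X^pY
⇒ P over [I-1,I-2,II-1,II-2]: 3 consistent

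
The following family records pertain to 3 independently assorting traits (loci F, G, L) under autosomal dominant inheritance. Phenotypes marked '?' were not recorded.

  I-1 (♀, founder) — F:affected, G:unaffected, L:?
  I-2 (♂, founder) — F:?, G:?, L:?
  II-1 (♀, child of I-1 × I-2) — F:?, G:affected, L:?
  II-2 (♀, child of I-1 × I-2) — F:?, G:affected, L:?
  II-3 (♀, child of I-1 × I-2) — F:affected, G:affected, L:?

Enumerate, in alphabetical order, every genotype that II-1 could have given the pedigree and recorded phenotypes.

II-1 ∈ {FF Gg LL, FF Gg Ll, FF Gg ll, Ff Gg LL, Ff Gg Ll, Ff Gg ll, ff Gg LL, ff Gg Ll, ff Gg ll}

F/I-1 aff ·: Ff|FF
F/I-2 ? ·: ff|Ff|FF
F/II-1 ? I-1×I-2: ff|Ff|FF
F/II-2 ? I-1×I-2: ff|Ff|FF
F/II-3 aff I-1×I-2: Ff|FF
⇒ F over [I-1,I-2,II-1,II-2,II-3]: 40 consistent
G/I-1 un ·: gg
G/I-2 ? ·: Gg|GG
G/II-1 aff I-1×I-2: Gg
G/II-2 aff I-1×I-2: Gg
G/II-3 aff I-1×I-2: Gg
⇒ G over [I-1,I-2,II-1,II-2,II-3]: 2 consistent
L/I-1 ? ·: ll|Ll|LL
L/I-2 ? ·: ll|Ll|LL
L/II-1 ? I-1×I-2: ll|Ll|LL
L/II-2 ? I-1×I-2: ll|Ll|LL
L/II-3 ? I-1×I-2: ll|Ll|LL
⇒ L over [I-1,I-2,II-1,II-2,II-3]: 63 consistent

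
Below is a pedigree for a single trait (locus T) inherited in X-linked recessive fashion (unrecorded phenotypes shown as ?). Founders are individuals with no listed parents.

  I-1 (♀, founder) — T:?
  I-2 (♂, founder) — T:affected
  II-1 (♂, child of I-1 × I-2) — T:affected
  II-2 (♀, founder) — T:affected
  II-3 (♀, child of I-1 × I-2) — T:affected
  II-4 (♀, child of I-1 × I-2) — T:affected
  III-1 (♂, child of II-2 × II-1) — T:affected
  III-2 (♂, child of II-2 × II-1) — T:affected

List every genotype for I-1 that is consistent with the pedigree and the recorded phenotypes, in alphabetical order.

I-1 ∈ {X^TX^t, X^tX^t}

T/I-1 ? ·: X^TX^t|X^tX^t
T/I-2 aff ·: X^tY
T/II-1 aff I-1×I-2: X^tY
T/II-2 aff ·: X^tX^t
T/II-3 aff I-1×I-2: X^tX^t
T/II-4 aff I-1×I-2: X^tX^t
T/III-1 aff II-2×II-1: X^tY
T/III-2 aff II-2×II-1: X^tY
⇒ T over [I-1,I-2,II-1,II-2,II-3,II-4,III-1,III-2]: 2 consistent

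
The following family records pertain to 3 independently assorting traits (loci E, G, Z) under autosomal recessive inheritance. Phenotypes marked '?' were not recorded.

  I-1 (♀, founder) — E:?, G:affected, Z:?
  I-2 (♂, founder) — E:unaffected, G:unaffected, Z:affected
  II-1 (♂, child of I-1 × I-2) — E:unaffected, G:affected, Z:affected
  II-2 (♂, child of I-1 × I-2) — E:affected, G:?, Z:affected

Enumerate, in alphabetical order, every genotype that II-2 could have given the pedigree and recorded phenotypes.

II-2 ∈ {ee Gg zz, ee gg zz}

E/I-1 ? ·: Ee|ee
E/I-2 un ·: Ee
E/II-1 un I-1×I-2: EE|Ee
E/II-2 aff I-1×I-2: ee
⇒ E over [I-1,I-2,II-1,II-2]: 3 consistent
G/I-1 aff ·: gg
G/I-2 un ·: Gg
G/II-1 aff I-1×I-2: gg
G/II-2 ? I-1×I-2: Gg|gg
⇒ G over [I-1,I-2,II-1,II-2]: 2 consistent
Z/I-1 ? ·: Zz|zz
Z/I-2 aff ·: zz
Z/II-1 aff I-1×I-2: zz
Z/II-2 aff I-1×I-2: zz
⇒ Z over [I-1,I-2,II-1,II-2]: 2 consistent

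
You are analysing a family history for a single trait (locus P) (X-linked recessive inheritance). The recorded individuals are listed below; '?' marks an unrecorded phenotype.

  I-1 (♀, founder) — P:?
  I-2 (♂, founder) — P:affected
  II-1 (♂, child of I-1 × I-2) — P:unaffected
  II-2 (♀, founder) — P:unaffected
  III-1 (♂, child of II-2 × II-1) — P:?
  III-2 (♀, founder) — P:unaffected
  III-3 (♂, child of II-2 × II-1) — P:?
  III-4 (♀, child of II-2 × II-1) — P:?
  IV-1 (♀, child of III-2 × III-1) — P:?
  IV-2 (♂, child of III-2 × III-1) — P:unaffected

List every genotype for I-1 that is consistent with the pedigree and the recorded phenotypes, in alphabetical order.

I-1 ∈ {X^PX^P, X^PX^p}

P/I-1 ? ·: X^PX^P|X^PX^p
P/I-2 aff ·: X^pY
P/II-1 un I-1×I-2: X^PY
P/II-2 un ·: X^PX^P|X^PX^p
P/III-1 ? II-2×II-1: X^PY|X^pY
P/III-2 un ·: X^PX^P|X^PX^p
P/III-3 ? II-2×II-1: X^PY|X^pY
P/III-4 ? II-2×II-1: X^PX^P|X^PX^p
P/IV-1 ? III-2×III-1: X^PX^P|X^PX^p|X^pX^p
P/IV-2 un III-2×III-1: X^PY
⇒ P over [I-1,I-2,II-1,II-2,III-1,III-2,III-3,III-4,IV-1,IV-2]: 54 consistent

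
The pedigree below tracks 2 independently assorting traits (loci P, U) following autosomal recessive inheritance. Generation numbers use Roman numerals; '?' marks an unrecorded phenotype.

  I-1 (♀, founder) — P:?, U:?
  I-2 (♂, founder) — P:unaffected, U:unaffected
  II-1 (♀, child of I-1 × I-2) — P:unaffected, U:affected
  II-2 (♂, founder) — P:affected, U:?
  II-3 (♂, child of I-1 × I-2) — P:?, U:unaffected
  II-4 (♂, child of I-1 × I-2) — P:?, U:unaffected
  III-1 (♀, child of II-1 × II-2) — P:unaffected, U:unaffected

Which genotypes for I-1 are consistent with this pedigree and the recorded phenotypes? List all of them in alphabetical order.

I-1 ∈ {PP Uu, PP uu, Pp Uu, Pp uu, pp Uu, pp uu}

P/I-1 ? ·: PP|Pp|pp
P/I-2 un ·: PP|Pp
P/II-1 un I-1×I-2: PP|Pp
P/II-2 aff ·: pp
P/II-3 ? I-1×I-2: PP|Pp|pp
P/II-4 ? I-1×I-2: PP|Pp|pp
P/III-1 un II-1×II-2: Pp
⇒ P over [I-1,I-2,II-1,II-2,II-3,II-4,III-1]: 40 consistent
U/I-1 ? ·: Uu|uu
U/I-2 un ·: Uu
U/II-1 aff I-1×I-2: uu
U/II-2 ? ·: UU|Uu
U/II-3 un I-1×I-2: UU|Uu
U/II-4 un I-1×I-2: UU|Uu
U/III-1 un II-1×II-2: Uu
⇒ U over [I-1,I-2,II-1,II-2,II-3,II-4,III-1]: 10 consistent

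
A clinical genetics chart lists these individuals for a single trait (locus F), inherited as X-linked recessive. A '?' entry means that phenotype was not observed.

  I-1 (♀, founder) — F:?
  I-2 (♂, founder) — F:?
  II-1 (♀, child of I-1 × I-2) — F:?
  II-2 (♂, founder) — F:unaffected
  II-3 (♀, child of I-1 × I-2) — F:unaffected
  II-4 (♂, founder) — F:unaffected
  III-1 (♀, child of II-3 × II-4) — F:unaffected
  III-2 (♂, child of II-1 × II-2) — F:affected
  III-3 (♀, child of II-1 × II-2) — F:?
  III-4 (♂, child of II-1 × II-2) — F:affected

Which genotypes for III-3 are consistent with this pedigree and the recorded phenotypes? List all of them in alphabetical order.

III-3 ∈ {X^FX^F, X^FX^f}

F/I-1 ? ·: X^FX^F|X^FX^f|X^fX^f
F/I-2 ? ·: X^FY|X^fY
F/II-1 ? I-1×I-2: X^FX^f|X^fX^f
F/II-2 un ·: X^FY
F/II-3 un I-1×I-2: X^FX^F|X^FX^f
F/II-4 un ·: X^FY
F/III-1 un II-3×II-4: X^FX^F|X^FX^f
F/III-2 aff II-1×II-2: X^fY
F/III-3 ? II-1×II-2: X^FX^F|X^FX^f
F/III-4 aff II-1×II-2: X^fY
⇒ F over [I-1,I-2,II-1,II-2,II-3,II-4,III-1,III-2,III-3,III-4]: 20 consistent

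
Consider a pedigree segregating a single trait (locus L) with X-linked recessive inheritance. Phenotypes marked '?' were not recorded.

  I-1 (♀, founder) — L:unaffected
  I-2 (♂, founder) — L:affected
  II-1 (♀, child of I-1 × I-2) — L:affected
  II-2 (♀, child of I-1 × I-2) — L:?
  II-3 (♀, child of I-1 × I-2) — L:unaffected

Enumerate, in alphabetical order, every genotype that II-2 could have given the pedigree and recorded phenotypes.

II-2 ∈ {X^LX^l, X^lX^l}

L/I-1 un ·: X^LX^l
L/I-2 aff ·: X^lY
L/II-1 aff I-1×I-2: X^lX^l
L/II-2 ? I-1×I-2: X^LX^l|X^lX^l
L/II-3 un I-1×I-2: X^LX^l
⇒ L over [I-1,I-2,II-1,II-2,II-3]: 2 consistent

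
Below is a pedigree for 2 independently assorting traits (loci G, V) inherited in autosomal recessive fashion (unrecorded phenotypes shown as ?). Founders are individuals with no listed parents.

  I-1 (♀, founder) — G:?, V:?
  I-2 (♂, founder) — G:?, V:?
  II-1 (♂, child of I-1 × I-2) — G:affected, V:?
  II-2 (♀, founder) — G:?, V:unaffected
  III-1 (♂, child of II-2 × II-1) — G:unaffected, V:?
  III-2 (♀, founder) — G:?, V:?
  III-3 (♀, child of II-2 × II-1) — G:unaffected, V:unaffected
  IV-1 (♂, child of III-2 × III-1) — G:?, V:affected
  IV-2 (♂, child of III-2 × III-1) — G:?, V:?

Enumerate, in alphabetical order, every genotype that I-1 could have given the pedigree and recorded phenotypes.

G/I-1 ? ·: Gg|gg
G/I-2 ? ·: Gg|gg
G/II-1 aff I-1×I-2: gg
G/II-2 ? ·: GG|Gg
G/III-1 un II-2×II-1: Gg
G/III-2 ? ·: GG|Gg|gg
G/III-3 un II-2×II-1: Gg
G/IV-1 ? III-2×III-1: GG|Gg|gg
G/IV-2 ? III-2×III-1: GG|Gg|gg
⇒ G over [I-1,I-2,II-1,II-2,III-1,III-2,III-3,IV-1,IV-2]: 136 consistent
V/I-1 ? ·: VV|Vv|vv
V/I-2 ? ·: VV|Vv|vv
V/II-1 ? I-1×I-2: VV|Vv|vv
V/II-2 un ·: VV|Vv
V/III-1 ? II-2×II-1: Vv|vv
V/III-2 ? ·: Vv|vv
V/III-3 un II-2×II-1: VV|Vv
V/IV-1 aff III-2×III-1: vv
V/IV-2 ? III-2×III-1: VV|Vv|vv
⇒ V over [I-1,I-2,II-1,II-2,III-1,III-2,III-3,IV-1,IV-2]: 274 consistent

I-1 ∈ {Gg VV, Gg Vv, Gg vv, gg VV, gg Vv, gg vv}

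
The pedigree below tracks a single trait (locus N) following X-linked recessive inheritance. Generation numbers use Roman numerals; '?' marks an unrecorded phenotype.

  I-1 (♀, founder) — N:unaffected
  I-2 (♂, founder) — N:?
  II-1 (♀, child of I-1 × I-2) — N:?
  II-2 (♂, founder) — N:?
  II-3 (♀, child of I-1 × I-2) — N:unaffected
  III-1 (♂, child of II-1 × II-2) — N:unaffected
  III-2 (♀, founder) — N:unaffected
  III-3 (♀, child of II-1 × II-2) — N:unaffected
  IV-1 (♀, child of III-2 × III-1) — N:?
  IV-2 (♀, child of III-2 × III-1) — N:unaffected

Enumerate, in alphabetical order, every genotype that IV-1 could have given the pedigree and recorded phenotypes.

N/I-1 un ·: X^NX^N|X^NX^n
N/I-2 ? ·: X^NY|X^nY
N/II-1 ? I-1×I-2: X^NX^N|X^NX^n
N/II-2 ? ·: X^NY|X^nY
N/II-3 un I-1×I-2: X^NX^N|X^NX^n
N/III-1 un II-1×II-2: X^NY
N/III-2 un ·: X^NX^N|X^NX^n
N/III-3 un II-1×II-2: X^NX^N|X^NX^n
N/IV-1 ? III-2×III-1: X^NX^N|X^NX^n
N/IV-2 un III-2×III-1: X^NX^N|X^NX^n
⇒ N over [I-1,I-2,II-1,II-2,II-3,III-1,III-2,III-3,IV-1,IV-2]: 90 consistent

IV-1 ∈ {X^NX^N, X^NX^n}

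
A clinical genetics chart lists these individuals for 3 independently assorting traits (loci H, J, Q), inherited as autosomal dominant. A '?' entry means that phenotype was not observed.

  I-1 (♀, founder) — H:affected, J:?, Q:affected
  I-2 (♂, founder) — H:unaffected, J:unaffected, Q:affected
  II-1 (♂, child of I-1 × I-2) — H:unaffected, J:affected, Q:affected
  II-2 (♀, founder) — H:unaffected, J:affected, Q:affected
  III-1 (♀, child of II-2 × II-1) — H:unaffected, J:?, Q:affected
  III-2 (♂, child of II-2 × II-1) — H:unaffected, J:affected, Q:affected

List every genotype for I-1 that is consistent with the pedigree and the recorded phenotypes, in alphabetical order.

I-1 ∈ {Hh JJ QQ, Hh JJ Qq, Hh Jj QQ, Hh Jj Qq}

H/I-1 aff ·: Hh
H/I-2 un ·: hh
H/II-1 un I-1×I-2: hh
H/II-2 un ·: hh
H/III-1 un II-2×II-1: hh
H/III-2 un II-2×II-1: hh
⇒ H over [I-1,I-2,II-1,II-2,III-1,III-2]: 1 consistent
J/I-1 ? ·: Jj|JJ
J/I-2 un ·: jj
J/II-1 aff I-1×I-2: Jj
J/II-2 aff ·: Jj|JJ
J/III-1 ? II-2×II-1: jj|Jj|JJ
J/III-2 aff II-2×II-1: Jj|JJ
⇒ J over [I-1,I-2,II-1,II-2,III-1,III-2]: 20 consistent
Q/I-1 aff ·: Qq|QQ
Q/I-2 aff ·: Qq|QQ
Q/II-1 aff I-1×I-2: Qq|QQ
Q/II-2 aff ·: Qq|QQ
Q/III-1 aff II-2×II-1: Qq|QQ
Q/III-2 aff II-2×II-1: Qq|QQ
⇒ Q over [I-1,I-2,II-1,II-2,III-1,III-2]: 44 consistent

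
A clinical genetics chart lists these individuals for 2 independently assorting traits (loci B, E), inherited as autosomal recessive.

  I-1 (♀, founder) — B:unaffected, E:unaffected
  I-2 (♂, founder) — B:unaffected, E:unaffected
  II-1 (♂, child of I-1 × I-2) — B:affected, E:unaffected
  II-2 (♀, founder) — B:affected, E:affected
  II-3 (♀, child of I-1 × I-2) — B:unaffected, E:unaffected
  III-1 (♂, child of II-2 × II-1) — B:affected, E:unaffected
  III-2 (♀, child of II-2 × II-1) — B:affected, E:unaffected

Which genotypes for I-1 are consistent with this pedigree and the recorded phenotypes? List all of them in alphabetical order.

I-1 ∈ {Bb EE, Bb Ee}

B/I-1 un ·: Bb
B/I-2 un ·: Bb
B/II-1 aff I-1×I-2: bb
B/II-2 aff ·: bb
B/II-3 un I-1×I-2: BB|Bb
B/III-1 aff II-2×II-1: bb
B/III-2 aff II-2×II-1: bb
⇒ B over [I-1,I-2,II-1,II-2,II-3,III-1,III-2]: 2 consistent
E/I-1 un ·: EE|Ee
E/I-2 un ·: EE|Ee
E/II-1 un I-1×I-2: EE|Ee
E/II-2 aff ·: ee
E/II-3 un I-1×I-2: EE|Ee
E/III-1 un II-2×II-1: Ee
E/III-2 un II-2×II-1: Ee
⇒ E over [I-1,I-2,II-1,II-2,II-3,III-1,III-2]: 13 consistent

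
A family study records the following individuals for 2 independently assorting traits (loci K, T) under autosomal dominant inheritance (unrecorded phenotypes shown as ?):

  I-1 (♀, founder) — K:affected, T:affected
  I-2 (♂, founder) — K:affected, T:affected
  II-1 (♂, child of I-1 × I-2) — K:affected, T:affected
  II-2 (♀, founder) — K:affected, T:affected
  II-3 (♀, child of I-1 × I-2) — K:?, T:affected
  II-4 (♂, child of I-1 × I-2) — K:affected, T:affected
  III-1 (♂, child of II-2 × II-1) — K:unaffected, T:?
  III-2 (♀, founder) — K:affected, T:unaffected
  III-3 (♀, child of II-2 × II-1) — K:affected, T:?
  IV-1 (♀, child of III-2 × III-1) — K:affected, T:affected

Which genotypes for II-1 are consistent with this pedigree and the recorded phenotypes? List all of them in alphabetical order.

K/I-1 aff ·: Kk|KK
K/I-2 aff ·: Kk|KK
K/II-1 aff I-1×I-2: Kk
K/II-2 aff ·: Kk
K/II-3 ? I-1×I-2: kk|Kk|KK
K/II-4 aff I-1×I-2: Kk|KK
K/III-1 un II-2×II-1: kk
K/III-2 aff ·: Kk|KK
K/III-3 aff II-2×II-1: Kk|KK
K/IV-1 aff III-2×III-1: Kk
⇒ K over [I-1,I-2,II-1,II-2,II-3,II-4,III-1,III-2,III-3,IV-1]: 56 consistent
T/I-1 aff ·: Tt|TT
T/I-2 aff ·: Tt|TT
T/II-1 aff I-1×I-2: Tt|TT
T/II-2 aff ·: Tt|TT
T/II-3 aff I-1×I-2: Tt|TT
T/II-4 aff I-1×I-2: Tt|TT
T/III-1 ? II-2×II-1: Tt|TT
T/III-2 un ·: tt
T/III-3 ? II-2×II-1: tt|Tt|TT
T/IV-1 aff III-2×III-1: Tt
⇒ T over [I-1,I-2,II-1,II-2,II-3,II-4,III-1,III-2,III-3,IV-1]: 185 consistent

II-1 ∈ {Kk TT, Kk Tt}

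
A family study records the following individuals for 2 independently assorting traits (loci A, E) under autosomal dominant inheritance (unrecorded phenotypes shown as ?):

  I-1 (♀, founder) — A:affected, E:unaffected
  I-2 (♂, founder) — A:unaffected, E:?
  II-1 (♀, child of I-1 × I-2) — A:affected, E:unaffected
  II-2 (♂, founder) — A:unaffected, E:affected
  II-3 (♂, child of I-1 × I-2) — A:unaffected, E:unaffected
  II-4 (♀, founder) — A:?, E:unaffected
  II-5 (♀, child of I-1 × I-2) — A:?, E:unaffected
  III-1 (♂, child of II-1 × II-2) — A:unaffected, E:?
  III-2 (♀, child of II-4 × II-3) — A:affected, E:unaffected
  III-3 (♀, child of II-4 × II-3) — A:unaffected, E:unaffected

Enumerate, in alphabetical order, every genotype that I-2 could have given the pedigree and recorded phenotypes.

I-2 ∈ {aa Ee, aa ee}

A/I-1 aff ·: Aa
A/I-2 un ·: aa
A/II-1 aff I-1×I-2: Aa
A/II-2 un ·: aa
A/II-3 un I-1×I-2: aa
A/II-4 ? ·: Aa
A/II-5 ? I-1×I-2: aa|Aa
A/III-1 un II-1×II-2: aa
A/III-2 aff II-4×II-3: Aa
A/III-3 un II-4×II-3: aa
⇒ A over [I-1,I-2,II-1,II-2,II-3,II-4,II-5,III-1,III-2,III-3]: 2 consistent
E/I-1 un ·: ee
E/I-2 ? ·: ee|Ee
E/II-1 un I-1×I-2: ee
E/II-2 aff ·: Ee|EE
E/II-3 un I-1×I-2: ee
E/II-4 un ·: ee
E/II-5 un I-1×I-2: ee
E/III-1 ? II-1×II-2: ee|Ee
E/III-2 un II-4×II-3: ee
E/III-3 un II-4×II-3: ee
⇒ E over [I-1,I-2,II-1,II-2,II-3,II-4,II-5,III-1,III-2,III-3]: 6 consistent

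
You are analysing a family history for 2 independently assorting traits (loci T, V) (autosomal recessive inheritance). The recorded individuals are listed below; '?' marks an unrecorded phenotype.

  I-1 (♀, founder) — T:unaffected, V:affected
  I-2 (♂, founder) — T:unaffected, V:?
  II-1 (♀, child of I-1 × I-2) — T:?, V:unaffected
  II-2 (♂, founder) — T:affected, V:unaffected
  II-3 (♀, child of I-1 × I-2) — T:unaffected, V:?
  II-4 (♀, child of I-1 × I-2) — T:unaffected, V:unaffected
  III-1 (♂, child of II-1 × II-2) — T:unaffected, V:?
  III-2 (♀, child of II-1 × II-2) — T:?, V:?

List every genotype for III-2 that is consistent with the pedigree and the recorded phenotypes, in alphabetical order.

T/I-1 un ·: TT|Tt
T/I-2 un ·: TT|Tt
T/II-1 ? I-1×I-2: TT|Tt
T/II-2 aff ·: tt
T/II-3 un I-1×I-2: TT|Tt
T/II-4 un I-1×I-2: TT|Tt
T/III-1 un II-1×II-2: Tt
T/III-2 ? II-1×II-2: Tt|tt
⇒ T over [I-1,I-2,II-1,II-2,II-3,II-4,III-1,III-2]: 37 consistent
V/I-1 aff ·: vv
V/I-2 ? ·: VV|Vv
V/II-1 un I-1×I-2: Vv
V/II-2 un ·: VV|Vv
V/II-3 ? I-1×I-2: Vv|vv
V/II-4 un I-1×I-2: Vv
V/III-1 ? II-1×II-2: VV|Vv|vv
V/III-2 ? II-1×II-2: VV|Vv|vv
⇒ V over [I-1,I-2,II-1,II-2,II-3,II-4,III-1,III-2]: 39 consistent

III-2 ∈ {Tt VV, Tt Vv, Tt vv, tt VV, tt Vv, tt vv}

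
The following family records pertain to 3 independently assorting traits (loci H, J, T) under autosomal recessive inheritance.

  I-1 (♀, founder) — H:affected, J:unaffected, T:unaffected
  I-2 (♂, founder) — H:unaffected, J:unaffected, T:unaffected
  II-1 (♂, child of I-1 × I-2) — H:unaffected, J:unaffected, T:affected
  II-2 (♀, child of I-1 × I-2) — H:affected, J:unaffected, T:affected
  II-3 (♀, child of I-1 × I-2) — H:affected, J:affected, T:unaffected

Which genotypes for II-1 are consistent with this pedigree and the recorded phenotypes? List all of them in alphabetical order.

II-1 ∈ {Hh JJ tt, Hh Jj tt}

H/I-1 aff ·: hh
H/I-2 un ·: Hh
H/II-1 un I-1×I-2: Hh
H/II-2 aff I-1×I-2: hh
H/II-3 aff I-1×I-2: hh
⇒ H over [I-1,I-2,II-1,II-2,II-3]: 1 consistent
J/I-1 un ·: Jj
J/I-2 un ·: Jj
J/II-1 un I-1×I-2: JJ|Jj
J/II-2 un I-1×I-2: JJ|Jj
J/II-3 aff I-1×I-2: jj
⇒ J over [I-1,I-2,II-1,II-2,II-3]: 4 consistent
T/I-1 un ·: Tt
T/I-2 un ·: Tt
T/II-1 aff I-1×I-2: tt
T/II-2 aff I-1×I-2: tt
T/II-3 un I-1×I-2: TT|Tt
⇒ T over [I-1,I-2,II-1,II-2,II-3]: 2 consistent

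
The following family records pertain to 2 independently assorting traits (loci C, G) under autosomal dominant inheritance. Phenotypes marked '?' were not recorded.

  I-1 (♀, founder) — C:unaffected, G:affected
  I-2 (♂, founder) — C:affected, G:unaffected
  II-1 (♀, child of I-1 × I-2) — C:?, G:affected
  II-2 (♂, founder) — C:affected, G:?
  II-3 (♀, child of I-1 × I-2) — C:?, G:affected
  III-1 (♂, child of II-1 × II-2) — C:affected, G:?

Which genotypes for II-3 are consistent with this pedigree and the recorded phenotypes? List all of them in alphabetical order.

II-3 ∈ {Cc Gg, cc Gg}

C/I-1 un ·: cc
C/I-2 aff ·: Cc|CC
C/II-1 ? I-1×I-2: cc|Cc
C/II-2 aff ·: Cc|CC
C/II-3 ? I-1×I-2: cc|Cc
C/III-1 aff II-1×II-2: Cc|CC
⇒ C over [I-1,I-2,II-1,II-2,II-3,III-1]: 16 consistent
G/I-1 aff ·: Gg|GG
G/I-2 un ·: gg
G/II-1 aff I-1×I-2: Gg
G/II-2 ? ·: gg|Gg|GG
G/II-3 aff I-1×I-2: Gg
G/III-1 ? II-1×II-2: gg|Gg|GG
⇒ G over [I-1,I-2,II-1,II-2,II-3,III-1]: 14 consistent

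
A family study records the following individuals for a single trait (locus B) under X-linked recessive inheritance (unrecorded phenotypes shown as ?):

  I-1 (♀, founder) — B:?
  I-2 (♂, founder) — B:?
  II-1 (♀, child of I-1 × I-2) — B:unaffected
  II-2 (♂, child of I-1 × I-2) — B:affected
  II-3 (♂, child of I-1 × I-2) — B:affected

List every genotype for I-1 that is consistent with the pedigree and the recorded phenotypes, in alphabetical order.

B/I-1 ? ·: X^BX^b|X^bX^b
B/I-2 ? ·: X^BY|X^bY
B/II-1 un I-1×I-2: X^BX^B|X^BX^b
B/II-2 aff I-1×I-2: X^bY
B/II-3 aff I-1×I-2: X^bY
⇒ B over [I-1,I-2,II-1,II-2,II-3]: 4 consistent

I-1 ∈ {X^BX^b, X^bX^b}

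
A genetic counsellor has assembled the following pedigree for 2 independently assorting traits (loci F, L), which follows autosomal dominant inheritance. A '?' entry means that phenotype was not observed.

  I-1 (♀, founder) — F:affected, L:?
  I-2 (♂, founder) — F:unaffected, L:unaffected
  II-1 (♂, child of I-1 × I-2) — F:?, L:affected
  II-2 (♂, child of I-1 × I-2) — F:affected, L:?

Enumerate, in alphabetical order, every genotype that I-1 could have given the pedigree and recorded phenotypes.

I-1 ∈ {FF LL, FF Ll, Ff LL, Ff Ll}

F/I-1 aff ·: Ff|FF
F/I-2 un ·: ff
F/II-1 ? I-1×I-2: ff|Ff
F/II-2 aff I-1×I-2: Ff
⇒ F over [I-1,I-2,II-1,II-2]: 3 consistent
L/I-1 ? ·: Ll|LL
L/I-2 un ·: ll
L/II-1 aff I-1×I-2: Ll
L/II-2 ? I-1×I-2: ll|Ll
⇒ L over [I-1,I-2,II-1,II-2]: 3 consistent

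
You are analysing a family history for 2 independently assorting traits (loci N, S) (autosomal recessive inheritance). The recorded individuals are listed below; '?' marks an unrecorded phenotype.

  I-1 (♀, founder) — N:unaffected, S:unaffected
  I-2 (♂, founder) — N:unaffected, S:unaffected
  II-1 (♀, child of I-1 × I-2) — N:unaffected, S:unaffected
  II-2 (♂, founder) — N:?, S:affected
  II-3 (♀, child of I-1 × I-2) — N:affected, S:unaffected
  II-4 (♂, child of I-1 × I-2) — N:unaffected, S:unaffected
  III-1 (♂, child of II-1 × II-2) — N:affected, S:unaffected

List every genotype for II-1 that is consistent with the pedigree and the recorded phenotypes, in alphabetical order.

II-1 ∈ {Nn SS, Nn Ss}

N/I-1 un ·: Nn
N/I-2 un ·: Nn
N/II-1 un I-1×I-2: Nn
N/II-2 ? ·: Nn|nn
N/II-3 aff I-1×I-2: nn
N/II-4 un I-1×I-2: NN|Nn
N/III-1 aff II-1×II-2: nn
⇒ N over [I-1,I-2,II-1,II-2,II-3,II-4,III-1]: 4 consistent
S/I-1 un ·: SS|Ss
S/I-2 un ·: SS|Ss
S/II-1 un I-1×I-2: SS|Ss
S/II-2 aff ·: ss
S/II-3 un I-1×I-2: SS|Ss
S/II-4 un I-1×I-2: SS|Ss
S/III-1 un II-1×II-2: Ss
⇒ S over [I-1,I-2,II-1,II-2,II-3,II-4,III-1]: 25 consistent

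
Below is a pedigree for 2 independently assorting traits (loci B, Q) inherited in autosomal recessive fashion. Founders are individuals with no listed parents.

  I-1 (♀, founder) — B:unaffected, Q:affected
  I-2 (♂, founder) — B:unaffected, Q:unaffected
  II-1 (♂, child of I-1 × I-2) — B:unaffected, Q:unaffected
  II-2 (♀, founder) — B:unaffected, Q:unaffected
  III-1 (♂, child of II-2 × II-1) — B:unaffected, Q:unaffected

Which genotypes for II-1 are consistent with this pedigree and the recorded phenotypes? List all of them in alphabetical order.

II-1 ∈ {BB Qq, Bb Qq}

B/I-1 un ·: BB|Bb
B/I-2 un ·: BB|Bb
B/II-1 un I-1×I-2: BB|Bb
B/II-2 un ·: BB|Bb
B/III-1 un II-2×II-1: BB|Bb
⇒ B over [I-1,I-2,II-1,II-2,III-1]: 24 consistent
Q/I-1 aff ·: qq
Q/I-2 un ·: QQ|Qq
Q/II-1 un I-1×I-2: Qq
Q/II-2 un ·: QQ|Qq
Q/III-1 un II-2×II-1: QQ|Qq
⇒ Q over [I-1,I-2,II-1,II-2,III-1]: 8 consistent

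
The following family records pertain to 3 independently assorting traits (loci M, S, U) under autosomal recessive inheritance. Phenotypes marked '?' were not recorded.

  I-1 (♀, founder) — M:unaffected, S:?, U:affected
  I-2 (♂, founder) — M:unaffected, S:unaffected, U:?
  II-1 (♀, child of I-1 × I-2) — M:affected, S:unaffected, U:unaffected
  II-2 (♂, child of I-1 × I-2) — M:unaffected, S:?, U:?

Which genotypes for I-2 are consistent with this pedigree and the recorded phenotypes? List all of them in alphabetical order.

M/I-1 un ·: Mm
M/I-2 un ·: Mm
M/II-1 aff I-1×I-2: mm
M/II-2 un I-1×I-2: MM|Mm
⇒ M over [I-1,I-2,II-1,II-2]: 2 consistent
S/I-1 ? ·: SS|Ss|ss
S/I-2 un ·: SS|Ss
S/II-1 un I-1×I-2: SS|Ss
S/II-2 ? I-1×I-2: SS|Ss|ss
⇒ S over [I-1,I-2,II-1,II-2]: 18 consistent
U/I-1 aff ·: uu
U/I-2 ? ·: UU|Uu
U/II-1 un I-1×I-2: Uu
U/II-2 ? I-1×I-2: Uu|uu
⇒ U over [I-1,I-2,II-1,II-2]: 3 consistent

I-2 ∈ {Mm SS UU, Mm SS Uu, Mm Ss UU, Mm Ss Uu}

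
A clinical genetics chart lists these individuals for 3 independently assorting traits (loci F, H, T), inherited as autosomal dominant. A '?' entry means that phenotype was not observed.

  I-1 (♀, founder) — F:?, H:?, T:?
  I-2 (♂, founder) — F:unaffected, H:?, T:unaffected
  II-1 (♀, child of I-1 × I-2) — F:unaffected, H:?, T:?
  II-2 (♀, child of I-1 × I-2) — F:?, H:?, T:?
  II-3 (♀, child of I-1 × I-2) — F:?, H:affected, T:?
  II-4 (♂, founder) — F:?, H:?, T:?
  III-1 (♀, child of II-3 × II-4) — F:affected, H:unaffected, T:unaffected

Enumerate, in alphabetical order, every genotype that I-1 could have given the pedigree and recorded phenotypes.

F/I-1 ? ·: ff|Ff
F/I-2 un ·: ff
F/II-1 un I-1×I-2: ff
F/II-2 ? I-1×I-2: ff|Ff
F/II-3 ? I-1×I-2: ff|Ff
F/II-4 ? ·: ff|Ff|FF
F/III-1 aff II-3×II-4: Ff|FF
⇒ F over [I-1,I-2,II-1,II-2,II-3,II-4,III-1]: 16 consistent
H/I-1 ? ·: hh|Hh|HH
H/I-2 ? ·: hh|Hh|HH
H/II-1 ? I-1×I-2: hh|Hh|HH
H/II-2 ? I-1×I-2: hh|Hh|HH
H/II-3 aff I-1×I-2: Hh
H/II-4 ? ·: hh|Hh
H/III-1 un II-3×II-4: hh
⇒ H over [I-1,I-2,II-1,II-2,II-3,II-4,III-1]: 54 consistent
T/I-1 ? ·: tt|Tt|TT
T/I-2 un ·: tt
T/II-1 ? I-1×I-2: tt|Tt
T/II-2 ? I-1×I-2: tt|Tt
T/II-3 ? I-1×I-2: tt|Tt
T/II-4 ? ·: tt|Tt
T/III-1 un II-3×II-4: tt
⇒ T over [I-1,I-2,II-1,II-2,II-3,II-4,III-1]: 20 consistent

I-1 ∈ {Ff HH TT, Ff HH Tt, Ff HH tt, Ff Hh TT, Ff Hh Tt, Ff Hh tt, Ff hh TT, Ff hh Tt, Ff hh tt, ff HH TT, ff HH Tt, ff HH tt, ff Hh TT, ff Hh Tt, ff Hh tt, ff hh TT, ff hh Tt, ff hh tt}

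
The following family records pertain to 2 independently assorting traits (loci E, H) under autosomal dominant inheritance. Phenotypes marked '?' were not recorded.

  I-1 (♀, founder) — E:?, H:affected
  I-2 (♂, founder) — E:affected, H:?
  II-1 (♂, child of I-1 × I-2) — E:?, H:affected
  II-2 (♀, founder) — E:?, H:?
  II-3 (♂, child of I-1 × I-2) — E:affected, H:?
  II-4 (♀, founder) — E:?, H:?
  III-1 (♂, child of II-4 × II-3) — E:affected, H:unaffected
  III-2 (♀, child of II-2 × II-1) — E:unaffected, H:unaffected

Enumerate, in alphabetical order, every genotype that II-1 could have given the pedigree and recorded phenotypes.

II-1 ∈ {Ee Hh, ee Hh}

E/I-1 ? ·: ee|Ee|EE
E/I-2 aff ·: Ee|EE
E/II-1 ? I-1×I-2: ee|Ee
E/II-2 ? ·: ee|Ee
E/II-3 aff I-1×I-2: Ee|EE
E/II-4 ? ·: ee|Ee|EE
E/III-1 aff II-4×II-3: Ee|EE
E/III-2 un II-2×II-1: ee
⇒ E over [I-1,I-2,II-1,II-2,II-3,II-4,III-1,III-2]: 102 consistent
H/I-1 aff ·: Hh|HH
H/I-2 ? ·: hh|Hh|HH
H/II-1 aff I-1×I-2: Hh
H/II-2 ? ·: hh|Hh
H/II-3 ? I-1×I-2: hh|Hh
H/II-4 ? ·: hh|Hh
H/III-1 un II-4×II-3: hh
H/III-2 un II-2×II-1: hh
⇒ H over [I-1,I-2,II-1,II-2,II-3,II-4,III-1,III-2]: 28 consistent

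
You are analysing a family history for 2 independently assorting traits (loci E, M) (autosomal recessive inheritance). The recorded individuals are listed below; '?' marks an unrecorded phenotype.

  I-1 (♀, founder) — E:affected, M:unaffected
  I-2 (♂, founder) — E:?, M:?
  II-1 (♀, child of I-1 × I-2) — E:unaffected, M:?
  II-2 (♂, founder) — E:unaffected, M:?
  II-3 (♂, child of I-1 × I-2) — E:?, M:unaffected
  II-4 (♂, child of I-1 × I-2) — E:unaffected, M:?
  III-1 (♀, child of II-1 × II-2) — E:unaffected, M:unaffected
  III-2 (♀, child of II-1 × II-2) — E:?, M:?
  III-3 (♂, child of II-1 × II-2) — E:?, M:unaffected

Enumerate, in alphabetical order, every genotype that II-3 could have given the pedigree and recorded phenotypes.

E/I-1 aff ·: ee
E/I-2 ? ·: EE|Ee
E/II-1 un I-1×I-2: Ee
E/II-2 un ·: EE|Ee
E/II-3 ? I-1×I-2: Ee|ee
E/II-4 un I-1×I-2: Ee
E/III-1 un II-1×II-2: EE|Ee
E/III-2 ? II-1×II-2: EE|Ee|ee
E/III-3 ? II-1×II-2: EE|Ee|ee
⇒ E over [I-1,I-2,II-1,II-2,II-3,II-4,III-1,III-2,III-3]: 78 consistent
M/I-1 un ·: MM|Mm
M/I-2 ? ·: MM|Mm|mm
M/II-1 ? I-1×I-2: MM|Mm|mm
M/II-2 ? ·: MM|Mm|mm
M/II-3 un I-1×I-2: MM|Mm
M/II-4 ? I-1×I-2: MM|Mm|mm
M/III-1 un II-1×II-2: MM|Mm
M/III-2 ? II-1×II-2: MM|Mm|mm
M/III-3 un II-1×II-2: MM|Mm
⇒ M over [I-1,I-2,II-1,II-2,II-3,II-4,III-1,III-2,III-3]: 548 consistent

II-3 ∈ {Ee MM, Ee Mm, ee MM, ee Mm}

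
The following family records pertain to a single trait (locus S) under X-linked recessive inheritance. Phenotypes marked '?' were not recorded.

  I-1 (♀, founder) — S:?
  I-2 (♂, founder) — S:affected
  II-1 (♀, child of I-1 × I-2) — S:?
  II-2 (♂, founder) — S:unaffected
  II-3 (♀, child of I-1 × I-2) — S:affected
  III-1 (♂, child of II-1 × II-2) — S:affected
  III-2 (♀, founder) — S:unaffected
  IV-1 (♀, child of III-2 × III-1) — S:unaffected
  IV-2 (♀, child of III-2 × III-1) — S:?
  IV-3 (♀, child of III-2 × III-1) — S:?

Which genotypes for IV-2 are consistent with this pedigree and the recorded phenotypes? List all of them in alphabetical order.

S/I-1 ? ·: X^SX^s|X^sX^s
S/I-2 aff ·: X^sY
S/II-1 ? I-1×I-2: X^SX^s|X^sX^s
S/II-2 un ·: X^SY
S/II-3 aff I-1×I-2: X^sX^s
S/III-1 aff II-1×II-2: X^sY
S/III-2 un ·: X^SX^S|X^SX^s
S/IV-1 un III-2×III-1: X^SX^s
S/IV-2 ? III-2×III-1: X^SX^s|X^sX^s
S/IV-3 ? III-2×III-1: X^SX^s|X^sX^s
⇒ S over [I-1,I-2,II-1,II-2,II-3,III-1,III-2,IV-1,IV-2,IV-3]: 15 consistent

IV-2 ∈ {X^SX^s, X^sX^s}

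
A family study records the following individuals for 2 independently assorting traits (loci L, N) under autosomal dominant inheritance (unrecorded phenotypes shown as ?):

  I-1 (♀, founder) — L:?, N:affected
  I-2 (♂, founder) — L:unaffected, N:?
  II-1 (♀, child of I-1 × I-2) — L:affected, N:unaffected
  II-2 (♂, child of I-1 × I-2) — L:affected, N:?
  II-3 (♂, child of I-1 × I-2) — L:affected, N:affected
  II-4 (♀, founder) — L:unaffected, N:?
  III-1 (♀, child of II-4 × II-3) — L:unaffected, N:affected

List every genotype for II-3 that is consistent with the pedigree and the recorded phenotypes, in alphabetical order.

L/I-1 ? ·: Ll|LL
L/I-2 un ·: ll
L/II-1 aff I-1×I-2: Ll
L/II-2 aff I-1×I-2: Ll
L/II-3 aff I-1×I-2: Ll
L/II-4 un ·: ll
L/III-1 un II-4×II-3: ll
⇒ L over [I-1,I-2,II-1,II-2,II-3,II-4,III-1]: 2 consistent
N/I-1 aff ·: Nn
N/I-2 ? ·: nn|Nn
N/II-1 un I-1×I-2: nn
N/II-2 ? I-1×I-2: nn|Nn|NN
N/II-3 aff I-1×I-2: Nn|NN
N/II-4 ? ·: nn|Nn|NN
N/III-1 aff II-4×II-3: Nn|NN
⇒ N over [I-1,I-2,II-1,II-2,II-3,II-4,III-1]: 37 consistent

II-3 ∈ {Ll NN, Ll Nn}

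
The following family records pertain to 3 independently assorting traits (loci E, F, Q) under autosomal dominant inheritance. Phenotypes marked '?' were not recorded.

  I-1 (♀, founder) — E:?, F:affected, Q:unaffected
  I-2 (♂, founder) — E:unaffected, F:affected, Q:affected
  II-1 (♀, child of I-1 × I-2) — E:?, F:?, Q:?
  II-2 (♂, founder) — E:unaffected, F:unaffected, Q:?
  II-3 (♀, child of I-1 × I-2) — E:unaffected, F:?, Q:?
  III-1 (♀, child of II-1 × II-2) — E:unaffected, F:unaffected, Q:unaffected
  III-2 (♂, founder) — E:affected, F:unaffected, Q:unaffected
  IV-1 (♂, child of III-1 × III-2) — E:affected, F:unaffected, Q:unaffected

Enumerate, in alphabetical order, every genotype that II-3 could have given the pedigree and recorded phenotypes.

E/I-1 ? ·: ee|Ee
E/I-2 un ·: ee
E/II-1 ? I-1×I-2: ee|Ee
E/II-2 un ·: ee
E/II-3 un I-1×I-2: ee
E/III-1 un II-1×II-2: ee
E/III-2 aff ·: Ee|EE
E/IV-1 aff III-1×III-2: Ee
⇒ E over [I-1,I-2,II-1,II-2,II-3,III-1,III-2,IV-1]: 6 consistent
F/I-1 aff ·: Ff|FF
F/I-2 aff ·: Ff|FF
F/II-1 ? I-1×I-2: ff|Ff
F/II-2 un ·: ff
F/II-3 ? I-1×I-2: ff|Ff|FF
F/III-1 un II-1×II-2: ff
F/III-2 un ·: ff
F/IV-1 un III-1×III-2: ff
⇒ F over [I-1,I-2,II-1,II-2,II-3,III-1,III-2,IV-1]: 10 consistent
Q/I-1 un ·: qq
Q/I-2 aff ·: Qq|QQ
Q/II-1 ? I-1×I-2: qq|Qq
Q/II-2 ? ·: qq|Qq
Q/II-3 ? I-1×I-2: qq|Qq
Q/III-1 un II-1×II-2: qq
Q/III-2 un ·: qq
Q/IV-1 un III-1×III-2: qq
⇒ Q over [I-1,I-2,II-1,II-2,II-3,III-1,III-2,IV-1]: 10 consistent

II-3 ∈ {ee FF Qq, ee FF qq, ee Ff Qq, ee Ff qq, ee ff Qq, ee ff qq}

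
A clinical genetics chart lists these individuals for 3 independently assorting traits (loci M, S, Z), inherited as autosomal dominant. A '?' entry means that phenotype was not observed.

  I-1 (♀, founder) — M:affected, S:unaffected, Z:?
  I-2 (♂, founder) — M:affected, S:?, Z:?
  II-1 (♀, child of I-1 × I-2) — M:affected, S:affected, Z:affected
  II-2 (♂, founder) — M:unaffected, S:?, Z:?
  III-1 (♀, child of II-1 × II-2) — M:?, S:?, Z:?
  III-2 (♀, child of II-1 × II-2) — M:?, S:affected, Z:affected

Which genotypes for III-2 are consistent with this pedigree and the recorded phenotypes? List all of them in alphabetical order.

M/I-1 aff ·: Mm|MM
M/I-2 aff ·: Mm|MM
M/II-1 aff I-1×I-2: Mm|MM
M/II-2 un ·: mm
M/III-1 ? II-1×II-2: mm|Mm
M/III-2 ? II-1×II-2: mm|Mm
⇒ M over [I-1,I-2,II-1,II-2,III-1,III-2]: 16 consistent
S/I-1 un ·: ss
S/I-2 ? ·: Ss|SS
S/II-1 aff I-1×I-2: Ss
S/II-2 ? ·: ss|Ss|SS
S/III-1 ? II-1×II-2: ss|Ss|SS
S/III-2 aff II-1×II-2: Ss|SS
⇒ S over [I-1,I-2,II-1,II-2,III-1,III-2]: 24 consistent
Z/I-1 ? ·: zz|Zz|ZZ
Z/I-2 ? ·: zz|Zz|ZZ
Z/II-1 aff I-1×I-2: Zz|ZZ
Z/II-2 ? ·: zz|Zz|ZZ
Z/III-1 ? II-1×II-2: zz|Zz|ZZ
Z/III-2 aff II-1×II-2: Zz|ZZ
⇒ Z over [I-1,I-2,II-1,II-2,III-1,III-2]: 108 consistent

III-2 ∈ {Mm SS ZZ, Mm SS Zz, Mm Ss ZZ, Mm Ss Zz, mm SS ZZ, mm SS Zz, mm Ss ZZ, mm Ss Zz}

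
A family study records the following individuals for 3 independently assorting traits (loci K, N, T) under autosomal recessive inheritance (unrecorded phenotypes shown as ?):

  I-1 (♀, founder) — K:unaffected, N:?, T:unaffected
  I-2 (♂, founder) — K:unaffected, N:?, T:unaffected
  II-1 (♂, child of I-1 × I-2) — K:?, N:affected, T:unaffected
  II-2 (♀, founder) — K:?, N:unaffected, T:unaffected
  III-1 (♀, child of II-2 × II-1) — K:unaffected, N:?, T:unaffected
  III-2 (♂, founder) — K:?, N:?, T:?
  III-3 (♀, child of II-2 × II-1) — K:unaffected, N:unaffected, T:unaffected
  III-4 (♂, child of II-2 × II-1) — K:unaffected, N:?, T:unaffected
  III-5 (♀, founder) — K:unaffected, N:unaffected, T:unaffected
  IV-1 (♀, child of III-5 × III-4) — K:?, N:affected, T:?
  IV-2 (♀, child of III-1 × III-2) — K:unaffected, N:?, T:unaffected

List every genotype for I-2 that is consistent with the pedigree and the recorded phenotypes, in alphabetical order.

K/I-1 un ·: KK|Kk
K/I-2 un ·: KK|Kk
K/II-1 ? I-1×I-2: KK|Kk|kk
K/II-2 ? ·: KK|Kk|kk
K/III-1 un II-2×II-1: KK|Kk
K/III-2 ? ·: KK|Kk|kk
K/III-3 un II-2×II-1: KK|Kk
K/III-4 un II-2×II-1: KK|Kk
K/III-5 un ·: KK|Kk
K/IV-1 ? III-5×III-4: KK|Kk|kk
K/IV-2 un III-1×III-2: KK|Kk
⇒ K over [I-1,I-2,II-1,II-2,III-1,III-2,III-3,III-4,III-5,IV-1,IV-2]: 1713 consistent
N/I-1 ? ·: Nn|nn
N/I-2 ? ·: Nn|nn
N/II-1 aff I-1×I-2: nn
N/II-2 un ·: NN|Nn
N/III-1 ? II-2×II-1: Nn|nn
N/III-2 ? ·: NN|Nn|nn
N/III-3 un II-2×II-1: Nn
N/III-4 ? II-2×II-1: Nn|nn
N/III-5 un ·: Nn
N/IV-1 aff III-5×III-4: nn
N/IV-2 ? III-1×III-2: NN|Nn|nn
⇒ N over [I-1,I-2,II-1,II-2,III-1,III-2,III-3,III-4,III-5,IV-1,IV-2]: 116 consistent
T/I-1 un ·: TT|Tt
T/I-2 un ·: TT|Tt
T/II-1 un I-1×I-2: TT|Tt
T/II-2 un ·: TT|Tt
T/III-1 un II-2×II-1: TT|Tt
T/III-2 ? ·: TT|Tt|tt
T/III-3 un II-2×II-1: TT|Tt
T/III-4 un II-2×II-1: TT|Tt
T/III-5 un ·: TT|Tt
T/IV-1 ? III-5×III-4: TT|Tt|tt
T/IV-2 un III-1×III-2: TT|Tt
⇒ T over [I-1,I-2,II-1,II-2,III-1,III-2,III-3,III-4,III-5,IV-1,IV-2]: 1488 consistent

I-2 ∈ {KK Nn TT, KK Nn Tt, KK nn TT, KK nn Tt, Kk Nn TT, Kk Nn Tt, Kk nn TT, Kk nn Tt}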